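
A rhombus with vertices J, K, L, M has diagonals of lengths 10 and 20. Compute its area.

Area = (10 * 20) / 2 = 200 / 2 = 100

100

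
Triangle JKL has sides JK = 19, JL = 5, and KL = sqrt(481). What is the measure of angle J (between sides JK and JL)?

cos(J) = (19² + 5² - (sqrt(481))²) / (2 × 19 × 5) = -1/2, so J = arccos(-1/2) = 120°.

120°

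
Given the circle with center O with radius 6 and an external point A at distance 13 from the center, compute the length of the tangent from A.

tangent = √(d² - r²) = √(13² - 6²) = √(169 - 36) = √133 = sqrt(133)

sqrt(133)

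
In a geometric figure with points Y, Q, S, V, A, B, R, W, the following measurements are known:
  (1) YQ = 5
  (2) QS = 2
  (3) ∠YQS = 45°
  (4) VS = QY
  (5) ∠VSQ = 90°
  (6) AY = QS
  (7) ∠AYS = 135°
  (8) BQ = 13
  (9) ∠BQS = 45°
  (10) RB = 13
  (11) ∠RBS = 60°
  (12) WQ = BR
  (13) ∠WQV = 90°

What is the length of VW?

From the given relations: VS = QY = 5; WQ = BR = 13.
Step 1: By the law of cosines on triangle VSQ: VQ² = 5² + 2² − 2·5·2·cos(90°) = 29, so VQ = √29.
Step 2: By the law of cosines on triangle VQW: VW² = √29² + 13² − 2·√29·13·cos(90°) = 198, so VW = 3·√22.

Therefore, the length of VW = 3·√22.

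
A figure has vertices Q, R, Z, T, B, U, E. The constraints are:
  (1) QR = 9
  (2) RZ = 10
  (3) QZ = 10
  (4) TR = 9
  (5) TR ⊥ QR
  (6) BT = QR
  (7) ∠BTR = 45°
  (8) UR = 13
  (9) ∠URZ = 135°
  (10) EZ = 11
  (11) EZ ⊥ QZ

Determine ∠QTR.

Step 1: By the law of cosines on triangle TRQ: TQ² = 9² + 9² − 2·9·9·cos(90°) = 162, so TQ = 9·√2.
Step 2: By the inverse law of cosines on triangle QTR: cos(∠QTR) = ((9·√2)² + 9² − 9²) / (2·9·√2·9) = 162/229.1 = 0.7071, so ∠QTR = 45°.

Therefore, the measure of angle ∠QTR = 45°.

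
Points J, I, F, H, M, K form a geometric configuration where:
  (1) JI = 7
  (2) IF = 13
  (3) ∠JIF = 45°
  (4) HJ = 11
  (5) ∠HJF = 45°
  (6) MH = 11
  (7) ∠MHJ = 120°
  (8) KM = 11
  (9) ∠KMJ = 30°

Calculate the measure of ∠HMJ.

Step 1: By the law of cosines on triangle MHJ: MJ² = 11² + 11² − 2·11·11·cos(120°) = 363, so MJ = 11·√3.
Step 2: By the inverse law of cosines on triangle HMJ: cos(∠HMJ) = (11² + (11·√3)² − 11²) / (2·11·11·√3) = 363/419.16 = 0.866, so ∠HMJ = 30°.

Therefore, the measure of angle ∠HMJ = 30°.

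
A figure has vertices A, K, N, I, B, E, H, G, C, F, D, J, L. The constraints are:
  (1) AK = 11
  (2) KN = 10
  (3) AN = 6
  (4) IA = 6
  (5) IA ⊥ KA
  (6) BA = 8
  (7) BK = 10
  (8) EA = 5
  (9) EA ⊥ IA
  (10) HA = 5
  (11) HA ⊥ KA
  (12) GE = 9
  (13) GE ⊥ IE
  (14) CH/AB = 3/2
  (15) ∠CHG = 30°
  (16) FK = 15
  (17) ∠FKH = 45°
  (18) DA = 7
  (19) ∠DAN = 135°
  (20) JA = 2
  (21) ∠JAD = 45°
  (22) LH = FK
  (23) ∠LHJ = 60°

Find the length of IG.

Step 1: By the law of cosines on triangle EAI: EI² = 5² + 6² − 2·5·6·cos(90°) = 61, so EI = √61.
Step 2: By the law of cosines on triangle IEG: IG² = √61² + 9² − 2·√61·9·cos(90°) = 142, so IG = √142.

Therefore, the length of IG = √142.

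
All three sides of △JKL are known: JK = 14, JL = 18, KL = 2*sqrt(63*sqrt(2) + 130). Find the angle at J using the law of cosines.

By the inverse law of cosines: cos(J) = (JK² + JL² - KL²) / (2 × JK × JL)
cos(J) = (14² + 18² - (2*sqrt(63*sqrt(2) + 130))²) / (2 × 14 × 18)
cos(J) = (196 + 324 - (252*sqrt(2) + 520)) / 504
cos(J) = -sqrt(2)/2
J = arccos(-sqrt(2)/2) = 135°

135°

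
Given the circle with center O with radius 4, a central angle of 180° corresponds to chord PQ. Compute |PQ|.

Chord = 2(4) sin(90°) = 8

8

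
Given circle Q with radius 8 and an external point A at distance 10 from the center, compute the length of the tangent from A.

Let T be the point of tangency. Then QT ⊥ AT (radius ⊥ tangent).
In right triangle QTA: QA² = QT² + AT²
10² = 8² + AT²
AT² = 36, AT = 6

6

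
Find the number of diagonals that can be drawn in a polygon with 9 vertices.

Each of the 9 vertices connects to 6 non-adjacent vertices via diagonals.
Total connections = 9 × 6 = 54, but each diagonal is counted twice.
Number of diagonals = 54 / 2 = 27.

27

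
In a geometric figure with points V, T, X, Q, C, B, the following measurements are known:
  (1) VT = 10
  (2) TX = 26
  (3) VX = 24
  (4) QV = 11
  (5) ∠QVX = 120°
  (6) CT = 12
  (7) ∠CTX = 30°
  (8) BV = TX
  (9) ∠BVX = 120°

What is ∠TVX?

Step 1: By the inverse law of cosines on triangle TVX: cos(∠TVX) = (10² + 24² − 26²) / (2·10·24) = 0/480 = 0, so ∠TVX = 90°.

Therefore, the measure of angle ∠TVX = 90°.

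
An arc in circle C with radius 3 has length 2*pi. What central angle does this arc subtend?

Arc length L = 2πr × θ/360, so θ = 360L / (2πr).
θ = 360 × 2*pi / (2π × 3)
θ = 120°
θ = 120°

120°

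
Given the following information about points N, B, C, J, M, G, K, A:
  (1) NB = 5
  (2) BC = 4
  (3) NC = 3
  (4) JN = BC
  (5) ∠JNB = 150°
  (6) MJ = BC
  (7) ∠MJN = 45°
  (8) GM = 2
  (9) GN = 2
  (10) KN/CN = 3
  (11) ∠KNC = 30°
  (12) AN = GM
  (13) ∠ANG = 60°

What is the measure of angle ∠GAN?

From the given relations: AN = GM = 2.
Step 1: By the law of cosines on triangle ANG: AG² = 2² + 2² − 2·2·2·cos(60°) = 4, so AG = 2.
Step 2: By the inverse law of cosines on triangle GAN: cos(∠GAN) = (2² + 2² − 2²) / (2·2·2) = 4/8 = 0.5, so ∠GAN = 60°.

Therefore, the measure of angle ∠GAN = 60°.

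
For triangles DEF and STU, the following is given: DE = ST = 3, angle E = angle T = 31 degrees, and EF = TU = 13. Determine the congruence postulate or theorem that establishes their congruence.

Consider the given information: DE = ST = 3, angle E = angle T = 31 degrees, and EF = TU = 13
This is not ASA or AAS: ASA requires two angles and the side between them. AAS requires two angles and a non-included side.
The correct criterion is SAS. Two pairs of corresponding sides and the included angle are equal (Side-Angle-Side).

SAS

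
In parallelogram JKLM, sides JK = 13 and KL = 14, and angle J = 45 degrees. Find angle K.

In a parallelogram, consecutive angles are supplementary (sum to 180°).
angle K = 180 - angle J
angle K = 180 - 45
angle K = 135 degrees

135 degrees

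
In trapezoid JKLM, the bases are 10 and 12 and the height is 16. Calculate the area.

A trapezoid's area equals the midsegment times the height.
The midsegment is (10 + 12) / 2 = 11.
Area = 11 * 16 = 176.

176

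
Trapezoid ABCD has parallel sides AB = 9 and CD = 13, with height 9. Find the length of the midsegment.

The midsegment of a trapezoid = (base1 + base2) / 2
midsegment = (9 + 13) / 2
midsegment = 22 / 2
midsegment = 11

11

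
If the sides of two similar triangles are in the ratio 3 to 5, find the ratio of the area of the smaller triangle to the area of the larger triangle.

Area scales with the square of linear dimensions. If every length is multiplied by 3/5, then the area is multiplied by (3/5)^2 = 9/25.
The area ratio is 9:25.

9:25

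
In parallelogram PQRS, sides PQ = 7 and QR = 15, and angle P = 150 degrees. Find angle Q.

Consecutive angles are supplementary: angle Q = 180 - 150 = 30 degrees.

30 degrees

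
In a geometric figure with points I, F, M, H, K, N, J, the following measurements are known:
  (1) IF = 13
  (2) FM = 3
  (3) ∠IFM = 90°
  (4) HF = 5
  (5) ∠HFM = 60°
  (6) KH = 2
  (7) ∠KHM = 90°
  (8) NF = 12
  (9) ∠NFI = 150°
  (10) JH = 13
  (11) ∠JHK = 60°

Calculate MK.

Step 1: By the law of cosines on triangle HFM: HM² = 5² + 3² − 2·5·3·cos(60°) = 19, so HM = √19.
Step 2: By the law of cosines on triangle MHK: MK² = √19² + 2² − 2·√19·2·cos(90°) = 23, so MK = √23.

Therefore, the length of MK = √23.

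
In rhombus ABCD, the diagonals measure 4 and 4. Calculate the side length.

Half-diagonals are 2 and 2. side = sqrt(2^2 + 2^2) = sqrt(8) = 2*sqrt(2)

2*sqrt(2)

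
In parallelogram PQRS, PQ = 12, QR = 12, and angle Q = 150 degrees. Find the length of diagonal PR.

Using the law of cosines:
d^2 = 12^2 + 12^2 - 2(12)(12)cos(150 degrees)
d^2 = 144 + 144 - 288*-sqrt(3)/2
d^2 = 144*sqrt(3) + 288
d = 12*sqrt(sqrt(3) + 2)

12*sqrt(sqrt(3) + 2)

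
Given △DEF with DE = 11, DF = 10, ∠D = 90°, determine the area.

When two sides and the included angle are known, the area formula is (1/2)ab sin(C).
The height from one side to the opposite vertex is 10 sin(90°) = 10.
Area = (1/2) * 11 * 10 = 55.

55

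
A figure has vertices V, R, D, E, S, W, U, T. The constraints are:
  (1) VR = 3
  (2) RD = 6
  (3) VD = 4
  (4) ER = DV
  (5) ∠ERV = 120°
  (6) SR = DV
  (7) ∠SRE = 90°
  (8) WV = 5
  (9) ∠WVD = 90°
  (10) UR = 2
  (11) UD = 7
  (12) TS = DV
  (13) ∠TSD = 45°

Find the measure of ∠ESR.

From the given relations: SR = DV = 4; ER = DV = 4.
Step 1: By the law of cosines on triangle SRE: SE² = 4² + 4² − 2·4·4·cos(90°) = 32, so SE = 4·√2.
Step 2: By the inverse law of cosines on triangle ESR: cos(∠ESR) = ((4·√2)² + 4² − 4²) / (2·4·√2·4) = 32/45.25 = 0.7071, so ∠ESR = 45°.

Therefore, the measure of angle ∠ESR = 45°.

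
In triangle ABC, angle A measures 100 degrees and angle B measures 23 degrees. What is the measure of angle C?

Let angle C = x. Then 100 + 23 + x = 180.
x = 180 - 123 = 57 degrees.

57 degrees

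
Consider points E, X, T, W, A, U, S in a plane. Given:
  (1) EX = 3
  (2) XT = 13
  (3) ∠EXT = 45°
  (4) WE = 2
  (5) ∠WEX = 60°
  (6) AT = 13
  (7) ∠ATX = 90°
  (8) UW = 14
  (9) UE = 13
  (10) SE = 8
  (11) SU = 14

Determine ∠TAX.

Step 1: By the law of cosines on triangle ATX: AX² = 13² + 13² − 2·13·13·cos(90°) = 338, so AX = 13·√2.
Step 2: By the inverse law of cosines on triangle TAX: cos(∠TAX) = (13² + (13·√2)² − 13²) / (2·13·13·√2) = 338/478 = 0.7071, so ∠TAX = 45°.

Therefore, the measure of angle ∠TAX = 45°.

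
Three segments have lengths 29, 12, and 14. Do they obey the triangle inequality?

Check the triangle inequality: 12 + 14 = 26 ≤ 29.
Since the sum of two sides does not exceed the third, no triangle can be formed.

No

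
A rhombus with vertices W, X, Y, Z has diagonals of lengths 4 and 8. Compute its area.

The diagonals of a rhombus divide it into four right triangles.
Each triangle has legs 4/ 2 = 2 and 8/2 = 4, so each has area (1/2)*2*4 = 4.
Four such triangles give total area = (d1 * d2) / 2 = 16.

16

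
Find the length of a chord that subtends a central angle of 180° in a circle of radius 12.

Drop a perpendicular from the center to the chord, bisecting both the chord and the central angle.
Each half-chord = r sin(θ/2) = 12 sin(90°).
The full chord = 2 × 12 × sin(90°) = 24.

24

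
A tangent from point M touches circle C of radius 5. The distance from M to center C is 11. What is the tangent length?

tangent = √(d² - r²) = √(11² - 5²) = √(121 - 25) = √96 = 4*sqrt(6)

4*sqrt(6)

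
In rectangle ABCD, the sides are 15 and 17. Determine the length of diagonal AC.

Using the Pythagorean theorem:
d² = 15² + 17² = 225 + 289 = 514
d = sqrt(514)

sqrt(514)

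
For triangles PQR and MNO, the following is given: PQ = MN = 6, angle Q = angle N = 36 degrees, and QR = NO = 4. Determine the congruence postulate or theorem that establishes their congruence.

The given information matches SAS: Two pairs of corresponding sides and the included angle are equal (Side-Angle-Side).

SAS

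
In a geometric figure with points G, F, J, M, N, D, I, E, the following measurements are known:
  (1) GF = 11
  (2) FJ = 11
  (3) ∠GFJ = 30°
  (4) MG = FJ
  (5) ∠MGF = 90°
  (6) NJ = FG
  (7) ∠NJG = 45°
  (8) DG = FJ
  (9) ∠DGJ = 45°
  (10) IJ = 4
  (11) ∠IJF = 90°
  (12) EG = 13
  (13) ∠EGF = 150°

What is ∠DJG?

From the given relations: DG = FJ = 11.
Step 1: By the law of cosines on triangle JFG: JG² = 11² + 11² − 2·11·11·cos(30°) = 32.42, so JG ≈ 5.69.
Step 2: By the law of cosines on triangle JGD: JD² = 5.69² + 11² − 2·5.69·11·cos(45°) = 64.84, so JD ≈ 8.05.
Step 3: By the inverse law of cosines on triangle DJG: cos(∠DJG) = (8.05² + 5.69² − 11²) / (2·8.05·5.69) = -23.73/91.7 = -0.2588, so ∠DJG = 105°.

Therefore, the measure of angle ∠DJG = 105°.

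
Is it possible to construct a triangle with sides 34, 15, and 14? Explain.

No.
The triangle inequality is violated: 15 + 14 = 29 ≤ 34.
These lengths cannot form a triangle.

No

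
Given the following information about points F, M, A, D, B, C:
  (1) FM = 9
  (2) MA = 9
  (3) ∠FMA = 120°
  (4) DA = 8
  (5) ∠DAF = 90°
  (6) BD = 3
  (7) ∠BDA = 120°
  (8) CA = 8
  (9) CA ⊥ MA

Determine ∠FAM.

Step 1: By the law of cosines on triangle AMF: AF² = 9² + 9² − 2·9·9·cos(120°) = 243, so AF = 9·√3.
Step 2: By the inverse law of cosines on triangle FAM: cos(∠FAM) = ((9·√3)² + 9² − 9²) / (2·9·√3·9) = 243/280.59 = 0.866, so ∠FAM = 30°.

Therefore, the measure of angle ∠FAM = 30°.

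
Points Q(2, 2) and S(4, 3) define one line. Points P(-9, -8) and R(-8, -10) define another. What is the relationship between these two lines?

Slope of line 1: m1 = (3 - 2)/(4 - 2) = 1/2 = 1/2
Slope of line 2: m2 = (-10 - -8)/(-8 - -9) = -2/1 = -2
m1 * m2 = -1, so perpendicular.

Perpendicular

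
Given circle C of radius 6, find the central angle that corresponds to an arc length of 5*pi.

θ = 360 × 5*pi / (2π × 6) = 150° (rearranging arc length formula).

150°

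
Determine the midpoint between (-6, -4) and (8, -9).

The midpoint is the average of the coordinates:
x: (-6 + 8)/2 = 1
y: (-4 + -9)/2 = -13/2
Midpoint = (1, -13/2)

(1, -13/2)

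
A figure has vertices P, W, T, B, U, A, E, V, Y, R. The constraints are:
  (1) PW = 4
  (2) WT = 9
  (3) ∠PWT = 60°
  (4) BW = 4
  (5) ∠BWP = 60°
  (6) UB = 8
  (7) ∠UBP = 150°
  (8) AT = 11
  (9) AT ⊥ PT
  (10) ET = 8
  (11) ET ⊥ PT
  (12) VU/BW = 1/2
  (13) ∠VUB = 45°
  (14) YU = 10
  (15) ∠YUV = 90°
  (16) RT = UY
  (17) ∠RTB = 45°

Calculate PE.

Step 1: By the law of cosines on triangle PWT: PT² = 4² + 9² − 2·4·9·cos(60°) = 61, so PT = √61.
Step 2: By the law of cosines on triangle PTE: PE² = √61² + 8² − 2·√61·8·cos(90°) = 125, so PE = 5·√5.

Therefore, the length of PE = 5·√5.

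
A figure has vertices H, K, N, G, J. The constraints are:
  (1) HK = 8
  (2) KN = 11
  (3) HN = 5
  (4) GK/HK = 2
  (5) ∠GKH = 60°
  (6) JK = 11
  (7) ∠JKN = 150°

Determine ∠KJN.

Step 1: By the law of cosines on triangle JKN: JN² = 11² + 11² − 2·11·11·cos(150°) = 451.58, so JN ≈ 21.25.
Step 2: By the inverse law of cosines on triangle KJN: cos(∠KJN) = (11² + 21.25² − 11²) / (2·11·21.25) = 451.58/467.51 = 0.9659, so ∠KJN = 15°.

Therefore, the measure of angle ∠KJN = 15°.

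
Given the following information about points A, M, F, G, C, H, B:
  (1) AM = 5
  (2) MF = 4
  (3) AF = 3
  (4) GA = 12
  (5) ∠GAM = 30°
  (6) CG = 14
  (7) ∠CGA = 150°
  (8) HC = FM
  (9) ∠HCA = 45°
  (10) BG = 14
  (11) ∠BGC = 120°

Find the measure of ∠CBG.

Step 1: By the law of cosines on triangle BGC: BC² = 14² + 14² − 2·14·14·cos(120°) = 588, so BC = 14·√3.
Step 2: By the inverse law of cosines on triangle CBG: cos(∠CBG) = ((14·√3)² + 14² − 14²) / (2·14·√3·14) = 588/678.96 = 0.866, so ∠CBG = 30°.

Therefore, the measure of angle ∠CBG = 30°.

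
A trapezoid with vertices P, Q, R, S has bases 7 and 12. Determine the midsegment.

The midsegment of a trapezoid = (base1 + base2) / 2
midsegment = (7 + 12) / 2
midsegment = 19 / 2
midsegment = 19/2

19/2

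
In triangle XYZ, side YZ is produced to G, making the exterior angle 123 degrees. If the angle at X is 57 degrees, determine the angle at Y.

angle Y = 123 - 57 = 66 degrees (exterior angle theorem).

66 degrees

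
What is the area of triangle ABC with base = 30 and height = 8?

Area = (1/2)(30)(8) = 120

120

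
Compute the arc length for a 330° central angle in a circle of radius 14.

Arc length = 2π(14)(11/12) = 77*pi/3

77*pi/3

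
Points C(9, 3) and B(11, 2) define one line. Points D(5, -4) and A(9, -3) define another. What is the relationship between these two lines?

Slope of line 1: m1 = (2 - 3)/(11 - 9) = -1/2 = -1/2
Slope of line 2: m2 = (-3 - -4)/(9 - 5) = 1/4 = 1/4
m1 != m2 (-1/2 != 1/4), so not parallel.
m1 * m2 = (-1/2) * (1/4) = -1/8 != -1, so not perpendicular.
The lines are neither parallel nor perpendicular.

Neither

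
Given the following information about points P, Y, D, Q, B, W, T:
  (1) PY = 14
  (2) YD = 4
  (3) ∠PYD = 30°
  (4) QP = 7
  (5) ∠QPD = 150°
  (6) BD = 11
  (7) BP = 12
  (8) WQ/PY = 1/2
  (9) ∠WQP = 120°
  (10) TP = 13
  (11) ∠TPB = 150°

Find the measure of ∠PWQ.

From the given relations: WQ = 1/2·PY = 1/2·14 = 7.
Step 1: By the law of cosines on triangle WQP: WP² = 7² + 7² − 2·7·7·cos(120°) = 147, so WP = 7·√3.
Step 2: By the inverse law of cosines on triangle PWQ: cos(∠PWQ) = ((7·√3)² + 7² − 7²) / (2·7·√3·7) = 147/169.74 = 0.866, so ∠PWQ = 30°.

Therefore, the measure of angle ∠PWQ = 30°.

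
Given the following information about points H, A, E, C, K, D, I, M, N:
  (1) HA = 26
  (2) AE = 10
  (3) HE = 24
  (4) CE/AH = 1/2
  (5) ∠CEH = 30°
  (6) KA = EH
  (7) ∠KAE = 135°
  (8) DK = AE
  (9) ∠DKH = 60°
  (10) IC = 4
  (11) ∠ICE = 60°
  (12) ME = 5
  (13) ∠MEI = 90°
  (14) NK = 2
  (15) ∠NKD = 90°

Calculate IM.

From the given relations: CE = 1/2·AH = 1/2·26 = 13.
Step 1: By the law of cosines on triangle ECI: EI² = 13² + 4² − 2·13·4·cos(60°) = 133, so EI = √133.
Step 2: By the law of cosines on triangle IEM: IM² = √133² + 5² − 2·√133·5·cos(90°) = 158, so IM = √158.

Therefore, the length of IM = √158.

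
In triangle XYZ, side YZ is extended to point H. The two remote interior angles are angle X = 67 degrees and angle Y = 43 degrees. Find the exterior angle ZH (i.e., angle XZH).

By the exterior angle theorem, an exterior angle of a triangle equals the sum of the two remote interior angles.
Exterior angle = angle X + angle Y
Exterior angle = 67 + 43 = 110 degrees

110 degrees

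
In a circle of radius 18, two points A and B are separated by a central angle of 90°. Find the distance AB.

Drop a perpendicular from the center to the chord, bisecting both the chord and the central angle.
Each half-chord = r sin(θ/2) = 18 sin(45°).
The full chord = 2 × 18 × sin(45°) = 18*sqrt(2).

18*sqrt(2)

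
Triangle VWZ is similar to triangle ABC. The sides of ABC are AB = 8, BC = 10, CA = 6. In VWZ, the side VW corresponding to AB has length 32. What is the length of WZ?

k = 32/8 = 4. WZ = 4 * 10 = 40.

40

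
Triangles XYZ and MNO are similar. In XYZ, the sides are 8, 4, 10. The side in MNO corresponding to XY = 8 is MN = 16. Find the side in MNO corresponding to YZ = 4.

Since the triangles are similar, the ratio of corresponding sides is constant.
Scale factor k = MN / XY = 16 / 8 = 2
NO = k * YZ = 2 * 4 = 8

8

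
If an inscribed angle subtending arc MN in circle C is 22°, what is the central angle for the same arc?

By the inscribed angle theorem, the central angle is twice the inscribed angle.
Central angle = 2 × 22° = 44°

44°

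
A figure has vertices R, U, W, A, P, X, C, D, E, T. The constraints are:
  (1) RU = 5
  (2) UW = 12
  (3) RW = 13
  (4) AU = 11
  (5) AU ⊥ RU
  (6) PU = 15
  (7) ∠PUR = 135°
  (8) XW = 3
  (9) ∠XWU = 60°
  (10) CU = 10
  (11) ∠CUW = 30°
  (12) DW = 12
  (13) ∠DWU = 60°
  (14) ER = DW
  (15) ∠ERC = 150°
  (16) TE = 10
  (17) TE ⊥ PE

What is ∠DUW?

Step 1: By the law of cosines on triangle UWD: UD² = 12² + 12² − 2·12·12·cos(60°) = 144, so UD = 12.
Step 2: By the inverse law of cosines on triangle DUW: cos(∠DUW) = (12² + 12² − 12²) / (2·12·12) = 144/288 = 0.5, so ∠DUW = 60°.

Therefore, the measure of angle ∠DUW = 60°.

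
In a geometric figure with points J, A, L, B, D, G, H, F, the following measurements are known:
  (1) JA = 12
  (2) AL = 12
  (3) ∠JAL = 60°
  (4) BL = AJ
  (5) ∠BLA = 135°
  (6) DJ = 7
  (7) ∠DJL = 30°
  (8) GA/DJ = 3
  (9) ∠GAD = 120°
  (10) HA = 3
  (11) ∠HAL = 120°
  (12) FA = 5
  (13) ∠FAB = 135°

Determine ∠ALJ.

Step 1: By the law of cosines on triangle LAJ: LJ² = 12² + 12² − 2·12·12·cos(60°) = 144, so LJ = 12.
Step 2: By the inverse law of cosines on triangle ALJ: cos(∠ALJ) = (12² + 12² − 12²) / (2·12·12) = 144/288 = 0.5, so ∠ALJ = 60°.

Therefore, the measure of angle ∠ALJ = 60°.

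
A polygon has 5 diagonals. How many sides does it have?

Using d = n(n - 3)/2, we solve 5 = n(n - 3)/2.
So n(n - 3) = 10.
Testing n = 5: 5 * 2 = 10 = 10. Correct.
The polygon has 5 sides.

5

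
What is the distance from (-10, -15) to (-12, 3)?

The horizontal distance is |-12 - -10| = 2 and the vertical distance is |3 - -15| = 18.
By the Pythagorean theorem, d = sqrt(2^2 + 18^2) = sqrt(328) = 2*sqrt(82).

2*sqrt(82)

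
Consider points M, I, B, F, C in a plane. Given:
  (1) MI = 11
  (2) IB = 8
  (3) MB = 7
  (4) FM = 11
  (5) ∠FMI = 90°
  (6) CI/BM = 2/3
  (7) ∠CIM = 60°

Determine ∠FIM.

Step 1: By the law of cosines on triangle IMF: IF² = 11² + 11² − 2·11·11·cos(90°) = 242, so IF = 11·√2.
Step 2: By the inverse law of cosines on triangle FIM: cos(∠FIM) = ((11·√2)² + 11² − 11²) / (2·11·√2·11) = 242/342.24 = 0.7071, so ∠FIM = 45°.

Therefore, the measure of angle ∠FIM = 45°.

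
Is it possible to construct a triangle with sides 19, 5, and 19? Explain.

Sort the sides: 5, 19, 19.
It suffices to check that the sum of the two smallest exceeds the largest:
5 + 19 = 24 > 19. ✓
Yes, a valid triangle can be formed.

Yes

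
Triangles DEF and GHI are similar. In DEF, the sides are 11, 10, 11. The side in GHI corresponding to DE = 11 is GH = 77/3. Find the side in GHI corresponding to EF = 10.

Since the triangles are similar, the ratio of corresponding sides is constant.
Scale factor k = GH / DE = 77/3 / 11 = 7/3
HI = k * EF = 7/3 * 10 = 70/3

70/3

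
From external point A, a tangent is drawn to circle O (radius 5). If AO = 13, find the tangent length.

The tangent, radius, and line from the external point to the center form a right triangle.
The right angle is where the tangent meets the radius.
By the Pythagorean theorem: tangent² + 5² = 13²
tangent² = 169 - 25 = 144
tangent = 12

12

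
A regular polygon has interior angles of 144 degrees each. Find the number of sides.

Exterior angle = 180 - 144 = 36. n = 360 / 36 = 10.

10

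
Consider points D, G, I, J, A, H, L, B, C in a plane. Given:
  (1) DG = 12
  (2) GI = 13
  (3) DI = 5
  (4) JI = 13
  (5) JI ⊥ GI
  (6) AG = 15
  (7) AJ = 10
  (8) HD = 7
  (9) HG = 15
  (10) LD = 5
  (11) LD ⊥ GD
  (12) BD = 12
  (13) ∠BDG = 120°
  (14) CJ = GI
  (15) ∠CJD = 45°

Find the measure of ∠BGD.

Step 1: By the law of cosines on triangle GDB: GB² = 12² + 12² − 2·12·12·cos(120°) = 432, so GB = 12·√3.
Step 2: By the inverse law of cosines on triangle BGD: cos(∠BGD) = ((12·√3)² + 12² − 12²) / (2·12·√3·12) = 432/498.83 = 0.866, so ∠BGD = 30°.

Therefore, the measure of angle ∠BGD = 30°.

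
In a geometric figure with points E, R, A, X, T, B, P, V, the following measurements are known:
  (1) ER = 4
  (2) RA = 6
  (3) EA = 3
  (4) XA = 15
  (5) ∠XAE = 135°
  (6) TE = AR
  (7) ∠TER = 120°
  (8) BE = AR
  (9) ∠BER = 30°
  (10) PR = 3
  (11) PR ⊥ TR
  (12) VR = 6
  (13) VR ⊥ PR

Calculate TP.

From the given relations: TE = AR = 6.
Step 1: By the law of cosines on triangle RET: RT² = 4² + 6² − 2·4·6·cos(120°) = 76, so RT = 2·√19.
Step 2: By the law of cosines on triangle TRP: TP² = (2·√19)² + 3² − 2·2·√19·3·cos(90°) = 85, so TP = √85.

Therefore, the length of TP = √85.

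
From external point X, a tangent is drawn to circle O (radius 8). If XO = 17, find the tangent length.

Let T be the point of tangency. Then OT ⊥ XT (radius ⊥ tangent).
In right triangle OTX: OX² = OT² + XT²
17² = 8² + XT²
XT² = 225, XT = 15

15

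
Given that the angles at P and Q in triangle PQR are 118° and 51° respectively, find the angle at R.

Let angle R = x. Then 118 + 51 + x = 180.
x = 180 - 169 = 11 degrees.

11 degrees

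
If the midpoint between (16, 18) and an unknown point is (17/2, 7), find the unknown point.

Using the midpoint formula: M = ((x1 + x2)/2, (y1 + y2)/2)
We know M = (17/2, 7) and R = (16, 18)
For x: 17/2 = (16 + x2)/2, so x2 = 2*17/2 - 16 = 1
For y: 7 = (18 + y2)/2, so y2 = 2*7 - 18 = -4
S = (1, -4)

(1, -4)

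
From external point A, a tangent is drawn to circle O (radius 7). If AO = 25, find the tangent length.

The tangent, radius, and line from the external point to the center form a right triangle.
The right angle is where the tangent meets the radius.
By the Pythagorean theorem: tangent² + 7² = 25²
tangent² = 625 - 49 = 576
tangent = 24

24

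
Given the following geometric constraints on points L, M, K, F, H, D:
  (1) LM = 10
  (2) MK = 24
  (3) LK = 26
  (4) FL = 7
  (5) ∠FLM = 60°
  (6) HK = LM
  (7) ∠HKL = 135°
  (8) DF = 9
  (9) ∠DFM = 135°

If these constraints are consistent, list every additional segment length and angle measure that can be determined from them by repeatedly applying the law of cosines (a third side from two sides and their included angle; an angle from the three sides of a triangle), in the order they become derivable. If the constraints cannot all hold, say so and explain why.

The constraints are consistent. Derivable facts, in order:
After 1 step:
- LH ≈ 33.82
- MF = √79
- ∠KLM = 67.38°
- ∠KML = 90°
- ∠LKM = 22.62°
After 2 steps:
- MD ≈ 16.53
- ∠FML = 43°
- ∠HLK = 12.07°
- ∠KHL = 32.93°
- ∠LFM = 77°
After 3 steps:
- ∠DMF = 22.65°
- ∠FDM = 22.35°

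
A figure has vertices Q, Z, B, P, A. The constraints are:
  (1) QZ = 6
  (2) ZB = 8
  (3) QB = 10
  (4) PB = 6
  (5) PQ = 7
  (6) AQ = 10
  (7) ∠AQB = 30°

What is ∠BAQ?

Step 1: By the law of cosines on triangle AQB: AB² = 10² + 10² − 2·10·10·cos(30°) = 26.79, so AB ≈ 5.18.
Step 2: By the inverse law of cosines on triangle BAQ: cos(∠BAQ) = (5.18² + 10² − 10²) / (2·5.18·10) = 26.79/103.53 = 0.2588, so ∠BAQ = 75°.

Therefore, the measure of angle ∠BAQ = 75°.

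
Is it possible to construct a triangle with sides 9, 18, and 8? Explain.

Check the triangle inequality: 9 + 8 = 17 ≤ 18.
Since the sum of two sides does not exceed the third, no triangle can be formed.

No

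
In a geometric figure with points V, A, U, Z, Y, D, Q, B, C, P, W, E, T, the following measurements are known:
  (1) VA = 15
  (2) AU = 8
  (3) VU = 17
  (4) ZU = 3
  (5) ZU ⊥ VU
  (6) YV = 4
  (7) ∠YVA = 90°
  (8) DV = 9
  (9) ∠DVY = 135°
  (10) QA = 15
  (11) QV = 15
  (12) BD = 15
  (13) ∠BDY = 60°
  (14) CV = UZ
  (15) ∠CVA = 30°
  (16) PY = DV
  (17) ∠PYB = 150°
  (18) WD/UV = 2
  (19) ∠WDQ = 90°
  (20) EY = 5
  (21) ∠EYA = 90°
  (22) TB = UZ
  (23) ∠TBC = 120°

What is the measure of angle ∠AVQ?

Step 1: By the inverse law of cosines on triangle AVQ: cos(∠AVQ) = (15² + 15² − 15²) / (2·15·15) = 225/450 = 0.5, so ∠AVQ = 60°.

Therefore, the measure of angle ∠AVQ = 60°.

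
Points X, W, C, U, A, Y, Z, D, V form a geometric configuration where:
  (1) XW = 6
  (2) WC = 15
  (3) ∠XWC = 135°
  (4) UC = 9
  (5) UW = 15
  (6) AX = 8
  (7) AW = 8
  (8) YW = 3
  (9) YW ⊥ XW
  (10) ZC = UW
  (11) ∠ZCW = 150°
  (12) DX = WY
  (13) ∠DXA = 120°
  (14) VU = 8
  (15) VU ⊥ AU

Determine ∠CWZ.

From the given relations: ZC = UW = 15.
Step 1: By the law of cosines on triangle WCZ: WZ² = 15² + 15² − 2·15·15·cos(150°) = 839.71, so WZ ≈ 28.98.
Step 2: By the inverse law of cosines on triangle CWZ: cos(∠CWZ) = (15² + 28.98² − 15²) / (2·15·28.98) = 839.71/869.33 = 0.9659, so ∠CWZ = 15°.

Therefore, the measure of angle ∠CWZ = 15°.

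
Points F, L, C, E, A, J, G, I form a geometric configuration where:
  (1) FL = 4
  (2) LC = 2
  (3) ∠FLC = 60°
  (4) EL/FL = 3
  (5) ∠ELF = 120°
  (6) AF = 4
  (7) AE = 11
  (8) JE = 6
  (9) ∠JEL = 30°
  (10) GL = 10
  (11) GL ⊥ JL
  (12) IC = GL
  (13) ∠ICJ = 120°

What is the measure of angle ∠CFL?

Step 1: By the law of cosines on triangle FLC: FC² = 4² + 2² − 2·4·2·cos(60°) = 12, so FC = 2·√3.
Step 2: By the inverse law of cosines on triangle CFL: cos(∠CFL) = ((2·√3)² + 4² − 2²) / (2·2·√3·4) = 24/27.71 = 0.866, so ∠CFL = 30°.

Therefore, the measure of angle ∠CFL = 30°.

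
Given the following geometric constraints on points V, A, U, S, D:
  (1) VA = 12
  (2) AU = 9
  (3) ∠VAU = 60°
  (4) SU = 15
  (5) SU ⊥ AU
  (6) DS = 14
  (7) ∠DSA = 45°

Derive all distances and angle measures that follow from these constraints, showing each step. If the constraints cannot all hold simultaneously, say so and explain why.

The constraints are consistent.

Step 1: From VA = 12, AU = 9, and ∠VAU = 60°, by the law of cosines:
  VU² = VA² + AU² - 2·VA·AU·cos(60°) = 144 + 81 - 108 = 117
  VU = 3·√13

Step 2: From AU = 9, US = 15, and ∠AUS = 90°, by the law of cosines:
  AS² = AU² + US² - 2·AU·US·cos(90°) = 81 + 225 - 0 = 306
  AS = 3·√34

Step 3: From AS = 3·√34, SD = 14, and ∠ASD = 45°, by the law of cosines:
  AD² = AS² + SD² - 2·AS·SD·cos(45°) = 306 + 196 - 346.3 = 155.7
  AD ≈ 12.48

Step 4: From VA = 12, VU = 3·√13, AU = 9, by the inverse law of cosines:
  cos(∠AVU) = (VA² + VU² - AU²) / (2·VA·VU)
  ∠AVU = 46.1°

Step 5: From AS = 3·√34, AU = 9, SU = 15, by the inverse law of cosines:
  cos(∠SAU) = (AS² + AU² - SU²) / (2·AS·AU)
  ∠SAU = 59.04°

Step 6: From UA = 9, UV = 3·√13, AV = 12, by the inverse law of cosines:
  cos(∠AUV) = (UA² + UV² - AV²) / (2·UA·UV)
  ∠AUV = 73.9°

Step 7: From SA = 3·√34, SU = 15, AU = 9, by the inverse law of cosines:
  cos(∠ASU) = (SA² + SU² - AU²) / (2·SA·SU)
  ∠ASU = 30.96°

Step 8: From AD = 12.48, AS = 3·√34, DS = 14, by the inverse law of cosines:
  cos(∠DAS) = (AD² + AS² - DS²) / (2·AD·AS)
  ∠DAS = 52.51°

Step 9: From DA = 12.48, DS = 14, AS = 3·√34, by the inverse law of cosines:
  cos(∠ADS) = (DA² + DS² - AS²) / (2·DA·DS)
  ∠ADS = 82.49°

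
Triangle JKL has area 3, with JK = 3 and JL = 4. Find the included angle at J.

Area = (1/2) * a * b * sin(C)
sin(C) = 2 * Area / (a * b)
sin(C) = 2 * 3 / (3 * 4)
sin(C) = 1/2
C = arcsin(1/2) = 30°
Since sin(180° - C) = sin(C), the obtuse angle 150° gives the same area, so C = 30° or C = 150°.

30° or 150°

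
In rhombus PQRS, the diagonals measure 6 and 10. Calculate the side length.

The diagonals of a rhombus bisect each other at right angles.
Half-diagonals: 6/2 = 3 and 10/2 = 5
side = sqrt(3^2 + 5^2)
side = sqrt(9 + 25)
side = sqrt(34)

sqrt(34)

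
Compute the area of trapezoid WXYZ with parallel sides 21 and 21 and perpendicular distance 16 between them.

A trapezoid's area equals the midsegment times the height.
The midsegment is (21 + 21) / 2 = 21.
Area = 21 * 16 = 336.

336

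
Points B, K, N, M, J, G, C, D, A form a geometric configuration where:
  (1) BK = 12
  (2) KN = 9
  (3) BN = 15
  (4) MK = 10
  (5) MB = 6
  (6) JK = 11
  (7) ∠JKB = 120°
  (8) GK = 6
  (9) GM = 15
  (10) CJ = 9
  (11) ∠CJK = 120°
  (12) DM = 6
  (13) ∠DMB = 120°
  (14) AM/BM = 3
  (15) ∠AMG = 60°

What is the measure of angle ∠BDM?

Step 1: By the law of cosines on triangle DMB: DB² = 6² + 6² − 2·6·6·cos(120°) = 108, so DB = 6·√3.
Step 2: By the inverse law of cosines on triangle BDM: cos(∠BDM) = ((6·√3)² + 6² − 6²) / (2·6·√3·6) = 108/124.71 = 0.866, so ∠BDM = 30°.

Therefore, the measure of angle ∠BDM = 30°.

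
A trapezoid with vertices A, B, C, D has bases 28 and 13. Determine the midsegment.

The midsegment of a trapezoid = (base1 + base2) / 2
midsegment = (28 + 13) / 2
midsegment = 41 / 2
midsegment = 41/2

41/2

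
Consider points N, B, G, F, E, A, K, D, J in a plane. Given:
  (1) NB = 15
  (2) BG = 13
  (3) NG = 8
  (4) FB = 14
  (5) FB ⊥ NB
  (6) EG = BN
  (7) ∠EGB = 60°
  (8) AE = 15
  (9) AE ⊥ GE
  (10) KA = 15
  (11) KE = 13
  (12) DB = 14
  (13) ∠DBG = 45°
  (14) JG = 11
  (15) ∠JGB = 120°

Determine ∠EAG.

From the given relations: EG = BN = 15.
Step 1: By the law of cosines on triangle AEG: AG² = 15² + 15² − 2·15·15·cos(90°) = 450, so AG = 15·√2.
Step 2: By the inverse law of cosines on triangle EAG: cos(∠EAG) = (15² + (15·√2)² − 15²) / (2·15·15·√2) = 450/636.4 = 0.7071, so ∠EAG = 45°.

Therefore, the measure of angle ∠EAG = 45°.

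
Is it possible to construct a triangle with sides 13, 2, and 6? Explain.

No.
The triangle inequality is violated: 2 + 6 = 8 ≤ 13.
These lengths cannot form a triangle.

No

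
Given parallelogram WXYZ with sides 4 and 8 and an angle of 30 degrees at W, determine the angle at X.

In a parallelogram, consecutive angles are supplementary (sum to 180°).
angle X = 180 - angle W
angle X = 180 - 30
angle X = 150 degrees

150 degrees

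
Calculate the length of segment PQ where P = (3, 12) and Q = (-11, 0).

The horizontal distance is |-11 - 3| = 14 and the vertical distance is |0 - 12| = 12.
By the Pythagorean theorem, d = sqrt(14^2 + 12^2) = sqrt(340) = 2*sqrt(85).

2*sqrt(85)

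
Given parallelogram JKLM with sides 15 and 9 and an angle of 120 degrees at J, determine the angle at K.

Opposite sides of a parallelogram are parallel, so consecutive angles form co-interior angles on a transversal.
Co-interior angles sum to 180°, giving angle K = 180 - 120 = 60 degrees.

60 degrees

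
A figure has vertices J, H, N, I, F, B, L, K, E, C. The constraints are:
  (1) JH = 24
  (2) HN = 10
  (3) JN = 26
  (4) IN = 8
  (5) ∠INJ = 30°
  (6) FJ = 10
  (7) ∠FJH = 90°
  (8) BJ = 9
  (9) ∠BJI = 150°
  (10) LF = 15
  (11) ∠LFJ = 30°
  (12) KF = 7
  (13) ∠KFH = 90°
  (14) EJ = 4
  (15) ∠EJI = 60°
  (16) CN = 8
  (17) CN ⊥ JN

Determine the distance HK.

Step 1: By the law of cosines on triangle FJH: FH² = 10² + 24² − 2·10·24·cos(90°) = 676, so FH = 26.
Step 2: By the law of cosines on triangle HFK: HK² = 26² + 7² − 2·26·7·cos(90°) = 725, so HK = 5·√29.

Therefore, the length of HK = 5·√29.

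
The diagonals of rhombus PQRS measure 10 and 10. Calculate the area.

The diagonals of a rhombus divide it into four right triangles.
Each triangle has legs 10/ 2 = 5 and 10/2 = 5, so each has area (1/2)*5*5 = 25/2.
Four such triangles give total area = (d1 * d2) / 2 = 50.

50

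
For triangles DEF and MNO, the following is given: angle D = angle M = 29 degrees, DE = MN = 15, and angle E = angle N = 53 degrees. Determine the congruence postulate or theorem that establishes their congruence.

The given information provides:
angle D = angle M = 29 degrees, DE = MN = 15, and angle E = angle N = 53 degrees
This matches the ASA congruence theorem.
Two pairs of corresponding angles and the included side are equal (Angle-Side-Angle).

ASA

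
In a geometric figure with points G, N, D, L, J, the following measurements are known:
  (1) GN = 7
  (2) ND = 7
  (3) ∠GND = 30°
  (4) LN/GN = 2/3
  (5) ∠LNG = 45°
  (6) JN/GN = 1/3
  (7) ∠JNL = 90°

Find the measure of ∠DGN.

Step 1: By the law of cosines on triangle GND: GD² = 7² + 7² − 2·7·7·cos(30°) = 13.13, so GD ≈ 3.62.
Step 2: By the inverse law of cosines on triangle DGN: cos(∠DGN) = (3.62² + 7² − 7²) / (2·3.62·7) = 13.13/50.73 = 0.2588, so ∠DGN = 75°.

Therefore, the measure of angle ∠DGN = 75°.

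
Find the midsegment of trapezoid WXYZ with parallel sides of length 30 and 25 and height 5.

The midsegment (median) of a trapezoid connects the midpoints of the non-parallel sides.
Its length is the average of the two bases: (30 + 25) / 2 = 55/2.

55/2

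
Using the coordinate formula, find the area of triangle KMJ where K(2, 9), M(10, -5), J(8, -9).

Shoelace: Area = (1/2)|2(-5--9) + 10(-9-9) + 8(9--5)| = (1/2)(60) = 30

30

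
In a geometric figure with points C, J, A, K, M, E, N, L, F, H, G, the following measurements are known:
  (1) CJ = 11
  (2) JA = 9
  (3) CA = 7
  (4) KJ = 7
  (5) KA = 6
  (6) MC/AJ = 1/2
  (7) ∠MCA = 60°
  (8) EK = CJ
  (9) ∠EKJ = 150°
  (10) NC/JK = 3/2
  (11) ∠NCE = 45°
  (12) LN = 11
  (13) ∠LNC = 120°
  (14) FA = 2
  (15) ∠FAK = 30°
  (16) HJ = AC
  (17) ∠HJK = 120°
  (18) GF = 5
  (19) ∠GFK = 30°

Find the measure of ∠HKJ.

From the given relations: HJ = AC = 7.
Step 1: By the law of cosines on triangle KJH: KH² = 7² + 7² − 2·7·7·cos(120°) = 147, so KH = 7·√3.
Step 2: By the inverse law of cosines on triangle HKJ: cos(∠HKJ) = ((7·√3)² + 7² − 7²) / (2·7·√3·7) = 147/169.74 = 0.866, so ∠HKJ = 30°.

Therefore, the measure of angle ∠HKJ = 30°.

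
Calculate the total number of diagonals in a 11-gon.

Each of the 11 vertices connects to 8 non-adjacent vertices via diagonals.
Total connections = 11 × 8 = 88, but each diagonal is counted twice.
Number of diagonals = 88 / 2 = 44.

44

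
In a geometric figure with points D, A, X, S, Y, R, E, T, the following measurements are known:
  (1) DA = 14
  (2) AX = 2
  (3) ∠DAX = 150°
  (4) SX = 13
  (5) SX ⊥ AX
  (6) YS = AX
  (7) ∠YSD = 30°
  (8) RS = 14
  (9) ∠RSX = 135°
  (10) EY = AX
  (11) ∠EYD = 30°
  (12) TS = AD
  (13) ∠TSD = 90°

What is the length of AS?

Step 1: By the law of cosines on triangle AXS: AS² = 2² + 13² − 2·2·13·cos(90°) = 173, so AS = √173.

Therefore, the length of AS = √173.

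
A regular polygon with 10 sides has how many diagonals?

The number of diagonals in an n-gon is n(n - 3)/2.
For n = 10: 10(10 - 3)/2 = 10 × 7 / 2 = 35.

35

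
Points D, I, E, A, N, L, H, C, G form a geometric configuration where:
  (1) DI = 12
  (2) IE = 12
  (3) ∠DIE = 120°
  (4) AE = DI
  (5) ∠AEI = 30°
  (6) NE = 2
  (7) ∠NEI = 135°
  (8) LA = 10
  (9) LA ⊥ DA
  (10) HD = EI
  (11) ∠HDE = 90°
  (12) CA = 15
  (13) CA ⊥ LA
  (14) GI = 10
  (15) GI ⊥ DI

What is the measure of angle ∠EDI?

Step 1: By the law of cosines on triangle DIE: DE² = 12² + 12² − 2·12·12·cos(120°) = 432, so DE = 12·√3.
Step 2: By the inverse law of cosines on triangle EDI: cos(∠EDI) = ((12·√3)² + 12² − 12²) / (2·12·√3·12) = 432/498.83 = 0.866, so ∠EDI = 30°.

Therefore, the measure of angle ∠EDI = 30°.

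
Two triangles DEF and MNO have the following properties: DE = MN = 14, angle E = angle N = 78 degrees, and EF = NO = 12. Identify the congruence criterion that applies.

The given information matches SAS: Two pairs of corresponding sides and the included angle are equal (Side-Angle-Side).

SAS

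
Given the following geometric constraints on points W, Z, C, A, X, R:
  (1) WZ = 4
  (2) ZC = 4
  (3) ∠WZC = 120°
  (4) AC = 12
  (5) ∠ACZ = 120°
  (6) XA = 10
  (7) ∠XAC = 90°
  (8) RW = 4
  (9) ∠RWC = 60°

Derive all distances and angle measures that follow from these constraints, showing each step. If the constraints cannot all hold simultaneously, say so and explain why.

The constraints are consistent.

Step 1: From WZ = 4, ZC = 4, and ∠WZC = 120°, by the law of cosines:
  WC² = WZ² + ZC² - 2·WZ·ZC·cos(120°) = 16 + 16 + 16 = 48
  WC = 4·√3

Step 2: From ZC = 4, CA = 12, and ∠ZCA = 120°, by the law of cosines:
  ZA² = ZC² + CA² - 2·ZC·CA·cos(120°) = 16 + 144 + 48 = 208
  ZA = 4·√13

Step 3: From CA = 12, AX = 10, and ∠CAX = 90°, by the law of cosines:
  CX² = CA² + AX² - 2·CA·AX·cos(90°) = 144 + 100 - 0 = 244
  CX = 2·√61

Step 4: From CW = 4·√3, WR = 4, and ∠CWR = 60°, by the law of cosines:
  CR² = CW² + WR² - 2·CW·WR·cos(60°) = 48 + 16 - 27.71 = 36.29
  CR ≈ 6.02

Step 5: From WC = 4·√3, WZ = 4, CZ = 4, by the inverse law of cosines:
  cos(∠CWZ) = (WC² + WZ² - CZ²) / (2·WC·WZ)
  ∠CWZ = 30°

Step 6: From ZA = 4·√13, ZC = 4, AC = 12, by the inverse law of cosines:
  cos(∠AZC) = (ZA² + ZC² - AC²) / (2·ZA·ZC)
  ∠AZC = 46.1°

Step 7: From CA = 12, CX = 2·√61, AX = 10, by the inverse law of cosines:
  cos(∠ACX) = (CA² + CX² - AX²) / (2·CA·CX)
  ∠ACX = 39.81°

Step 8: From CW = 4·√3, CZ = 4, WZ = 4, by the inverse law of cosines:
  cos(∠WCZ) = (CW² + CZ² - WZ²) / (2·CW·CZ)
  ∠WCZ = 30°

Step 9: From AC = 12, AZ = 4·√13, CZ = 4, by the inverse law of cosines:
  cos(∠CAZ) = (AC² + AZ² - CZ²) / (2·AC·AZ)
  ∠CAZ = 13.9°

Step 10: From XA = 10, XC = 2·√61, AC = 12, by the inverse law of cosines:
  cos(∠AXC) = (XA² + XC² - AC²) / (2·XA·XC)
  ∠AXC = 50.19°

Step 11: From CR = 6.02, CW = 4·√3, RW = 4, by the inverse law of cosines:
  cos(∠RCW) = (CR² + CW² - RW²) / (2·CR·CW)
  ∠RCW = 35.1°

Step 12: From RC = 6.02, RW = 4, CW = 4·√3, by the inverse law of cosines:
  cos(∠CRW) = (RC² + RW² - CW²) / (2·RC·RW)
  ∠CRW = 84.9°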